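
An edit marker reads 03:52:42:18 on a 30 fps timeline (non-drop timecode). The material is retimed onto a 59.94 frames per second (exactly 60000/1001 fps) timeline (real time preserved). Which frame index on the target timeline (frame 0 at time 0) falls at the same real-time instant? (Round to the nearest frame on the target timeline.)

frame 836919

Source frame index: (3×3600 + 52×60 + 42) × 30 + 18 = 418878.
Real time: 418878 / (30) = 69813/5 s.
Target frame: (69813/5) × (60000/1001) = 837756000/1001 ≈ 836919.081 → 836919.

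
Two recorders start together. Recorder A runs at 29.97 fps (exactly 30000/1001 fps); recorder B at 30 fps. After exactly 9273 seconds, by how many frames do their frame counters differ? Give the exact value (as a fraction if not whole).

A emits 30000/1001 × 9273 = 25290000/91 frames; B emits 30 × 9273 = 278190.
Difference = 25290/91 frames (≈ 277.9121); B is ahead of A.

25290/91 frames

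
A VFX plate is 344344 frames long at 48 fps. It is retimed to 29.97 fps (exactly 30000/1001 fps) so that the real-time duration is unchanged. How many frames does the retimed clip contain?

Target frames = source frames × (target rate / source rate) = 344344 × (30000/1001)/(48) = 344344 × 625/1001 = 215000.

215000 frames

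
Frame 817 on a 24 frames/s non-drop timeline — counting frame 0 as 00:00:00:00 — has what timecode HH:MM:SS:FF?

817 ÷ 24 = 34 full seconds, remainder 1 frame.
34 s = 0 h 0 min 34 s.
Timecode: 00:00:34:01.

00:00:34:01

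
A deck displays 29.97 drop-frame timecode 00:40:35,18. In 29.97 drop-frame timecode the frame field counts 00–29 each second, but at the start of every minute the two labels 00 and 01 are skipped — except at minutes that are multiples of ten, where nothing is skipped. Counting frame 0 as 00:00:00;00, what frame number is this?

As if non-drop at 30 labels/s: (0 × 3600 + 40 × 60 + 35) × 30 + 18 = 73068.
Minute boundaries passed: 40; those not divisible by 10: 40 − 4 = 36; dropped labels = 2 × 36 = 72.
Actual frame index = 73068 − 72 = 72996.

72996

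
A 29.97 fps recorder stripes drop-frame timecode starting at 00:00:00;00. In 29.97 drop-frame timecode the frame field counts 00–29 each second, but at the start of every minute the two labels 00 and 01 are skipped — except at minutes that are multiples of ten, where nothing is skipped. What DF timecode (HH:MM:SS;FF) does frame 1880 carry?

00:01:02;22

Ten DF minutes hold 17982 frames, so frame 1880 lies in block 0 (frames 0–17981) with 1880 frames into that block.
The block's first minute is 1800 frames and the rest 1798 each; 1880 frames reaches minute 1, so 0 × 18 + 1 × 2 = 2 labels have been skipped so far.
Adding those back, label number 1880 + 2 = 1882 at 30 labels/s is 62 s + 22 f = 0 h 1 min 2 s frame 22, i.e. 00:01:02;22.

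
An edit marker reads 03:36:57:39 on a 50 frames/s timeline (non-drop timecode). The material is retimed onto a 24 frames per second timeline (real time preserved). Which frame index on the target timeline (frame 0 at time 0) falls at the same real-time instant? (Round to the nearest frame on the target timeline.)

frame 312427

Source frame index: (3×3600 + 36×60 + 57) × 50 + 39 = 650889.
Real time: 650889 / (50) = 650889/50 s.
Target frame: (650889/50) × (24) = 7810668/25 ≈ 312426.720 → 312427.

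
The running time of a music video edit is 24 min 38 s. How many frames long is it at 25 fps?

36950 frames

24 min 38 s = 1478 s.
Frames = 1478 × 25 = 36950.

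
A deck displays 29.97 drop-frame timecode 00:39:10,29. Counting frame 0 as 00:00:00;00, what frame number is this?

70457

As if non-drop at 30 labels/s: (0 × 3600 + 39 × 60 + 10) × 30 + 29 = 70529.
Minute boundaries passed: 39; those not divisible by 10: 39 − 3 = 36; dropped labels = 2 × 36 = 72.
Actual frame index = 70529 − 72 = 70457.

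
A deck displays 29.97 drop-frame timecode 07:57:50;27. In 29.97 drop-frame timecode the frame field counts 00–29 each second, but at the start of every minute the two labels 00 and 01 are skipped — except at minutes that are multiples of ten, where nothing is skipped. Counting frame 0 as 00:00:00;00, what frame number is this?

Complete 10-minute blocks: 47, each 17982 frames → 845154.
Remaining 7 whole minutes in the current block: 1800 + 6 × 1798 = 12588 frames.
Within the current minute: 50 × 30 + 27 − 2 = 1525 (labels ;00/;01 skipped at this minute). Total = 845154 + 12588 + 1525 = 859267.

859267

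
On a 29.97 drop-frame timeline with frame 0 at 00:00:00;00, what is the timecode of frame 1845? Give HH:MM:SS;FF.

00:01:01;17

Ten DF minutes hold 17982 frames, so frame 1845 lies in block 0 (frames 0–17981) with 1845 frames into that block.
The block's first minute is 1800 frames and the rest 1798 each; 1845 frames reaches minute 1, so 0 × 18 + 1 × 2 = 2 labels have been skipped so far.
Adding those back, label number 1845 + 2 = 1847 at 30 labels/s is 61 s + 17 f = 0 h 1 min 1 s frame 17, i.e. 00:01:01;17.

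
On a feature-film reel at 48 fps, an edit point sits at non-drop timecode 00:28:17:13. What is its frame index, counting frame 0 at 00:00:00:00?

frame 81469

Total seconds to the label: (0 × 3600 + 28 × 60 + 17) = 1697.
Frame index = 1697 × 48 + 13 = 81469.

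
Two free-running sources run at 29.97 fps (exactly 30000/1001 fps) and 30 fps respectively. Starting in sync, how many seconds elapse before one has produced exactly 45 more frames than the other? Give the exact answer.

The gap grows by |30 − 30000/1001| = 30/1001 frames per second.
Time for a 45-frame gap: 45 ÷ (30/1001) = 1501.5 s.

1501.5 seconds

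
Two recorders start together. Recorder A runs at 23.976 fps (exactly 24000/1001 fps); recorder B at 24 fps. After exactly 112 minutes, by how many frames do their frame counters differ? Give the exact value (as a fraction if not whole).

23040/143 frames

112 min = 6720 s.
A emits 24000/1001 × 6720 = 23040000/143 frames; B emits 24 × 6720 = 161280.
Difference = 23040/143 frames (≈ 161.1189); B is ahead of A.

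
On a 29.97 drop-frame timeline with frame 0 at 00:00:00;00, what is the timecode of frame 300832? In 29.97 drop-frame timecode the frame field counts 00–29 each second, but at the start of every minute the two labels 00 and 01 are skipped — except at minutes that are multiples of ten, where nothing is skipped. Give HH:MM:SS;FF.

02:47:17;24

Each 10-minute DF block holds 10 × 60 × 30 − 9 × 2 = 17982 frames. 300832 ÷ 17982 → 16 full blocks, remainder 13120.
Within the partial block the first minute is 1800 frames and each further minute 1798, so 7 further minute boundaries passed. Total skipped labels = 18 × 16 + 2 × 7 = 302.
Non-drop label index = 300832 + 302 = 301134; at 30 labels/s that is 02:47:17:24, i.e. DF 02:47:17;24.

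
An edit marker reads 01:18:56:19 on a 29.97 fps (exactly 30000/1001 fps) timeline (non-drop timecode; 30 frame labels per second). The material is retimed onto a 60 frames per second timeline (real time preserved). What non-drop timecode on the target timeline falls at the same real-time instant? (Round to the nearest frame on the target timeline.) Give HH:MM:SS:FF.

01:19:01:22

Source frame index: (1×3600 + 18×60 + 56) × 30 + 19 = 142099.
Real time: 142099 / (30000/1001) = 142241099/30000 s.
Target frame: (142241099/30000) × (60) = 142241099/500 ≈ 284482.198 → 284482.
At 60 labels/s: frame 284482 → 01:19:01:22.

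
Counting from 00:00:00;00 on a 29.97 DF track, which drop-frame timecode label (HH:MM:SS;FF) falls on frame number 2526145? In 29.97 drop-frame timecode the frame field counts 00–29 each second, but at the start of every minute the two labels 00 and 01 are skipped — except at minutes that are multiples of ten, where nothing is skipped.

23:24:49;03

Each 10-minute DF block holds 10 × 60 × 30 − 9 × 2 = 17982 frames. 2526145 ÷ 17982 → 140 full blocks, remainder 8665.
Within the partial block the first minute is 1800 frames and each further minute 1798, so 4 further minute boundaries passed. Total skipped labels = 18 × 140 + 2 × 4 = 2528.
Non-drop label index = 2526145 + 2528 = 2528673; at 30 labels/s that is 23:24:49:03, i.e. DF 23:24:49;03.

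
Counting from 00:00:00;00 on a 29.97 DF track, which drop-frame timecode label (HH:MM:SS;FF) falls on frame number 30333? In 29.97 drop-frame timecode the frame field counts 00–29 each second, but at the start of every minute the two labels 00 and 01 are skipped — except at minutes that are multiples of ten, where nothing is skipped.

00:16:52;03

Each 10-minute DF block holds 10 × 60 × 30 − 9 × 2 = 17982 frames. 30333 ÷ 17982 → 1 full block, remainder 12351.
Within the partial block the first minute is 1800 frames and each further minute 1798, so 6 further minute boundaries passed. Total skipped labels = 18 × 1 + 2 × 6 = 30.
Non-drop label index = 30333 + 30 = 30363; at 30 labels/s that is 00:16:52:03, i.e. DF 00:16:52;03.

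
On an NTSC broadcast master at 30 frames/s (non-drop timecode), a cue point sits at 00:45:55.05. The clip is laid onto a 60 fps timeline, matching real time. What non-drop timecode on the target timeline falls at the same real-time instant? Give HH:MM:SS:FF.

Source frame index: (0×3600 + 45×60 + 55) × 30 + 5 = 82655.
Real time: 82655 / (30) = 16531/6 s.
Target frame: (16531/6) × (60) = 165310.
At 60 labels/s: frame 165310 → 00:45:55:10.

00:45:55:10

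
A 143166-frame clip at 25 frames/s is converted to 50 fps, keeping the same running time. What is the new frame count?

286332 frames

Target frames = source frames × (target rate / source rate) = 143166 × (50)/(25) = 143166 × 2 = 286332.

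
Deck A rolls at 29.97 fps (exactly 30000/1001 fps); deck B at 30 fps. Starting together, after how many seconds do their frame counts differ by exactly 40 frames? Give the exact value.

4004/3 seconds

The gap grows by |30 − 30000/1001| = 30/1001 frames per second.
Time for a 40-frame gap: 40 ÷ (30/1001) = 4004/3 s.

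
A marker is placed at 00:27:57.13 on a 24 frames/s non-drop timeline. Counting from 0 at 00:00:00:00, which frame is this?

Total seconds to the label: (0 × 3600 + 27 × 60 + 57) = 1677.
Frame index = 1677 × 24 + 13 = 40261.

40261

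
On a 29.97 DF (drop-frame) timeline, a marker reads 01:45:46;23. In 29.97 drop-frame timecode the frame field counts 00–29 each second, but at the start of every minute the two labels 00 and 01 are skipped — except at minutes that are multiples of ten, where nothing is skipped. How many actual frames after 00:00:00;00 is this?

190213

Complete 10-minute blocks: 10, each 17982 frames → 179820.
Remaining 5 whole minutes in the current block: 1800 + 4 × 1798 = 8992 frames.
Within the current minute: 46 × 30 + 23 − 2 = 1401 (labels ;00/;01 skipped at this minute). Total = 179820 + 8992 + 1401 = 190213.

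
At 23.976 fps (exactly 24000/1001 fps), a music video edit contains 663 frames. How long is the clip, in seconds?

Running time = 663 / (24000/1001) = 27.652625 s.

27.652625 seconds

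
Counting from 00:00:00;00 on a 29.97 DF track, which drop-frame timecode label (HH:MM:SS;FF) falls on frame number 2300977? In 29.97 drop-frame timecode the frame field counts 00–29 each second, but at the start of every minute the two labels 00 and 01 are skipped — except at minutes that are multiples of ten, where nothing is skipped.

Ten DF minutes hold 17982 frames, so frame 2300977 lies in block 127 (frames 2283714–2301695) with 17263 frames into that block.
The block's first minute is 1800 frames and the rest 1798 each; 17263 frames reaches minute 9, so 127 × 18 + 9 × 2 = 2304 labels have been skipped so far.
Adding those back, label number 2300977 + 2304 = 2303281 at 30 labels/s is 76776 s + 1 f = 21 h 19 min 36 s frame 1, i.e. 21:19:36;01.

21:19:36;01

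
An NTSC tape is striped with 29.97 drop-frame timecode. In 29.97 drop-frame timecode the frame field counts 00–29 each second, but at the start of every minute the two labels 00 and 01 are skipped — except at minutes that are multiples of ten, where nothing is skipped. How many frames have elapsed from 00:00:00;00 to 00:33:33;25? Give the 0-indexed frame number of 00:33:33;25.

Complete 10-minute blocks: 3, each 17982 frames → 53946.
Remaining 3 whole minutes in the current block: 1800 + 2 × 1798 = 5396 frames.
Within the current minute: 33 × 30 + 25 − 2 = 1013 (labels ;00/;01 skipped at this minute). Total = 53946 + 5396 + 1013 = 60355.

60355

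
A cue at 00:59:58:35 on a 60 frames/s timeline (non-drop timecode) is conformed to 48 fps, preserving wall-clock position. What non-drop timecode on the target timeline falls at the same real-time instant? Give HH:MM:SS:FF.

Source frame index: (0×3600 + 59×60 + 58) × 60 + 35 = 215915.
Real time: 215915 / (60) = 43183/12 s.
Target frame: (43183/12) × (48) = 172732.
At 48 labels/s: frame 172732 → 00:59:58:28.

00:59:58:28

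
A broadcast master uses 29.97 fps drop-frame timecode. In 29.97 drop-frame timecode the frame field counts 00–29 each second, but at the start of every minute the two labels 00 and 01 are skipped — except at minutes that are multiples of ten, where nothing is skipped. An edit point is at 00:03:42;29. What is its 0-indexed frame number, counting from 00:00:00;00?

As if non-drop at 30 labels/s: (0 × 3600 + 3 × 60 + 42) × 30 + 29 = 6689.
Minute boundaries passed: 3; those not divisible by 10: 3 − 0 = 3; dropped labels = 2 × 3 = 6.
Actual frame index = 6689 − 6 = 6683.

6683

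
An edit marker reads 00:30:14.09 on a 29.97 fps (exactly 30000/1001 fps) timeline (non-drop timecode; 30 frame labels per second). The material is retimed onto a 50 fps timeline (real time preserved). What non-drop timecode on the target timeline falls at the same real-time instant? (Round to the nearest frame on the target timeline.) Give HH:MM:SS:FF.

Source frame index: (0×3600 + 30×60 + 14) × 30 + 9 = 54429.
Real time: 54429 / (30000/1001) = 18161143/10000 s.
Target frame: (18161143/10000) × (50) = 18161143/200 ≈ 90805.715 → 90806.
At 50 labels/s: frame 90806 → 00:30:16:06.

00:30:16:06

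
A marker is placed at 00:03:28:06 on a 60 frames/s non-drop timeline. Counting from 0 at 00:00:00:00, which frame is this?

Total seconds to the label: (0 × 3600 + 3 × 60 + 28) = 208.
Frame index = 208 × 60 + 6 = 12486.

12486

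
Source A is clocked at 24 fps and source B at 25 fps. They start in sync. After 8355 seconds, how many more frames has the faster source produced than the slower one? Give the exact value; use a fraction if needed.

8355 frames

A emits 24 × 8355 = 200520 frames; B emits 25 × 8355 = 208875.
Difference = 8355 frames; B is ahead of A.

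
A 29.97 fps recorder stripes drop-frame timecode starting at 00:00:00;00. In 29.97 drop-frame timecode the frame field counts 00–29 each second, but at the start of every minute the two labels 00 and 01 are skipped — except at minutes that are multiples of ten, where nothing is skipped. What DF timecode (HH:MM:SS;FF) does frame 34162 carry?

00:18:59;26

Ten DF minutes hold 17982 frames, so frame 34162 lies in block 1 (frames 17982–35963) with 16180 frames into that block.
The block's first minute is 1800 frames and the rest 1798 each; 16180 frames reaches minute 8, so 1 × 18 + 8 × 2 = 34 labels have been skipped so far.
Adding those back, label number 34162 + 34 = 34196 at 30 labels/s is 1139 s + 26 f = 0 h 18 min 59 s frame 26, i.e. 00:18:59;26.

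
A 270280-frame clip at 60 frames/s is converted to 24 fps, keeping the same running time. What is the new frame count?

108112 frames

Target frames = source frames × (target rate / source rate) = 270280 × (24)/(60) = 270280 × 2/5 = 108112.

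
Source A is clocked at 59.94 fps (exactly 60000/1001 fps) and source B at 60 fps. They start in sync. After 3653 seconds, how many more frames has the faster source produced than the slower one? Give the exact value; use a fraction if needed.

16860/77 frames

A emits 60000/1001 × 3653 = 16860000/77 frames; B emits 60 × 3653 = 219180.
Difference = 16860/77 frames (≈ 218.9610); B is ahead of A.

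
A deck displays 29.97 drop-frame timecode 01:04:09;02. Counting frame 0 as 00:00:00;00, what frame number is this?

115356

Complete 10-minute blocks: 6, each 17982 frames → 107892.
Remaining 4 whole minutes in the current block: 1800 + 3 × 1798 = 7194 frames.
Within the current minute: 9 × 30 + 2 − 2 = 270 (labels ;00/;01 skipped at this minute). Total = 107892 + 7194 + 270 = 115356.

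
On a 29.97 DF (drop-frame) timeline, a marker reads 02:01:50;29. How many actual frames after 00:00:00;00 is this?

219111

As if non-drop at 30 labels/s: (2 × 3600 + 1 × 60 + 50) × 30 + 29 = 219329.
Minute boundaries passed: 121; those not divisible by 10: 121 − 12 = 109; dropped labels = 2 × 109 = 218.
Actual frame index = 219329 − 218 = 219111.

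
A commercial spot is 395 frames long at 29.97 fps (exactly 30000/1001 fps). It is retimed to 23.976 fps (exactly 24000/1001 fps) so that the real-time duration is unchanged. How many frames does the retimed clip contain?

316 frames

Target frames = source frames × (target rate / source rate) = 395 × (24000/1001)/(30000/1001) = 395 × 4/5 = 316.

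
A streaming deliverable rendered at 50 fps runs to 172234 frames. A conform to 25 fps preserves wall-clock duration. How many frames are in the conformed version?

Target frames = source frames × (target rate / source rate) = 172234 × (25)/(50) = 172234 × 1/2 = 86117.

86117 frames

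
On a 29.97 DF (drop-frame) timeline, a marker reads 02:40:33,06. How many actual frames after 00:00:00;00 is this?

Complete 10-minute blocks: 16, each 17982 frames → 287712.
Remaining 0 whole minutes in the current block: 0 frames.
Within the current minute: 33 × 30 + 6 = 996. Total = 287712 + 0 + 996 = 288708.

288708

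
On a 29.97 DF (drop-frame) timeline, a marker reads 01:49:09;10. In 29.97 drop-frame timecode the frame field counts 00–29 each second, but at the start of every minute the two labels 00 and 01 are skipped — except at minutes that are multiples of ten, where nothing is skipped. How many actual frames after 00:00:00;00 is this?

As if non-drop at 30 labels/s: (1 × 3600 + 49 × 60 + 9) × 30 + 10 = 196480.
Minute boundaries passed: 109; those not divisible by 10: 109 − 10 = 99; dropped labels = 2 × 99 = 198.
Actual frame index = 196480 − 198 = 196282.

196282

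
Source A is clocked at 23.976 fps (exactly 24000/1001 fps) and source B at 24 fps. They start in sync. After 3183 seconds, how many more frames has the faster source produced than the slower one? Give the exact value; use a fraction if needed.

A emits 24000/1001 × 3183 = 76392000/1001 frames; B emits 24 × 3183 = 76392.
Difference = 76392/1001 frames (≈ 76.3157); B is ahead of A.

76392/1001 frames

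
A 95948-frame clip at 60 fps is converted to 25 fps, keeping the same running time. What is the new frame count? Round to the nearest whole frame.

39978 frames

Frames at target rate = 95948 × (25) / (60) = 119935/3 ≈ 39978.333.
Nearest whole frame: 39978.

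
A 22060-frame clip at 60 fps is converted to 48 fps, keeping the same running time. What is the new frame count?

17648 frames

Target frames = source frames × (target rate / source rate) = 22060 × (48)/(60) = 22060 × 4/5 = 17648.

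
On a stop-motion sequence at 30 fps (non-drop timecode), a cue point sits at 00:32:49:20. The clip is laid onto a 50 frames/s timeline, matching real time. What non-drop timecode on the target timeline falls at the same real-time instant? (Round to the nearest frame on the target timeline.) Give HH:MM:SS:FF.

00:32:49:33

Source frame index: (0×3600 + 32×60 + 49) × 30 + 20 = 59090.
Real time: 59090 / (30) = 5909/3 s.
Target frame: (5909/3) × (50) = 295450/3 ≈ 98483.333 → 98483.
At 50 labels/s: frame 98483 → 00:32:49:33.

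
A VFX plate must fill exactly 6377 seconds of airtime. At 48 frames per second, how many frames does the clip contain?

Frames = 6377 × 48 = 306096.

306096 frames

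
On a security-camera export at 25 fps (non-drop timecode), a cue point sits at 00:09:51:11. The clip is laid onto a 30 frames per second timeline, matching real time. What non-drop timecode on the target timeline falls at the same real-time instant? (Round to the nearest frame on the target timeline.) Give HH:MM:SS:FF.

00:09:51:13

Source frame index: (0×3600 + 9×60 + 51) × 25 + 11 = 14786.
Real time: 14786 / (25) = 14786/25 s.
Target frame: (14786/25) × (30) = 88716/5 ≈ 17743.200 → 17743.
At 30 labels/s: frame 17743 → 00:09:51:13.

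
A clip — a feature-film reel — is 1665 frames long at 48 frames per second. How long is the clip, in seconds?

34.6875 seconds

Running time = 1665 / (48) = 34.6875 s.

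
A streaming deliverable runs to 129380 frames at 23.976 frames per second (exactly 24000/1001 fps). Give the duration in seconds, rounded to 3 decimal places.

5396.224 seconds

Running time = 129380 × 1001/24000 = 6475469/1200 s ≈ 5396.224 s.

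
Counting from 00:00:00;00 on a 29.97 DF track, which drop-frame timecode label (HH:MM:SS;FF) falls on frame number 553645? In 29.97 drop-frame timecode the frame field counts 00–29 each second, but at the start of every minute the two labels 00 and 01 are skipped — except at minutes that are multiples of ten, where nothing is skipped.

05:07:53;09

Ten DF minutes hold 17982 frames, so frame 553645 lies in block 30 (frames 539460–557441) with 14185 frames into that block.
The block's first minute is 1800 frames and the rest 1798 each; 14185 frames reaches minute 7, so 30 × 18 + 7 × 2 = 554 labels have been skipped so far.
Adding those back, label number 553645 + 554 = 554199 at 30 labels/s is 18473 s + 9 f = 5 h 7 min 53 s frame 9, i.e. 05:07:53;09.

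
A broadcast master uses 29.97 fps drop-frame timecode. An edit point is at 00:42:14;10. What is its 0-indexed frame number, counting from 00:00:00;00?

Complete 10-minute blocks: 4, each 17982 frames → 71928.
Remaining 2 whole minutes in the current block: 1800 + 1 × 1798 = 3598 frames.
Within the current minute: 14 × 30 + 10 − 2 = 428 (labels ;00/;01 skipped at this minute). Total = 71928 + 3598 + 428 = 75954.

75954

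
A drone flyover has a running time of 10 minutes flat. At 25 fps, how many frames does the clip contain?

15000 frames

10 min = 600 s.
Frames = 600 × 25 = 15000.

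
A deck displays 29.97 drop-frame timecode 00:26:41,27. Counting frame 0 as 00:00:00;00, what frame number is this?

48009

Complete 10-minute blocks: 2, each 17982 frames → 35964.
Remaining 6 whole minutes in the current block: 1800 + 5 × 1798 = 10790 frames.
Within the current minute: 41 × 30 + 27 − 2 = 1255 (labels ;00/;01 skipped at this minute). Total = 35964 + 10790 + 1255 = 48009.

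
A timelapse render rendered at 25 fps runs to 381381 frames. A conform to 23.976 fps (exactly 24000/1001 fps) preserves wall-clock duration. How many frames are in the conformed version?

Target frames = source frames × (target rate / source rate) = 381381 × (24000/1001)/(25) = 381381 × 960/1001 = 365760.

365760 frames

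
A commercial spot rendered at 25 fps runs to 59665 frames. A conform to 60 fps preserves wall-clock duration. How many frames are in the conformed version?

Target frames = source frames × (target rate / source rate) = 59665 × (60)/(25) = 59665 × 12/5 = 143196.

143196 frames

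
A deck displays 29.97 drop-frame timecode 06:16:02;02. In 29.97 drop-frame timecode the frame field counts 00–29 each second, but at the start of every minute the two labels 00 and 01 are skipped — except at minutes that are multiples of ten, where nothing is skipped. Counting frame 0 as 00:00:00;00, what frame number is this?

676184

Complete 10-minute blocks: 37, each 17982 frames → 665334.
Remaining 6 whole minutes in the current block: 1800 + 5 × 1798 = 10790 frames.
Within the current minute: 2 × 30 + 2 − 2 = 60 (labels ;00/;01 skipped at this minute). Total = 665334 + 10790 + 60 = 676184.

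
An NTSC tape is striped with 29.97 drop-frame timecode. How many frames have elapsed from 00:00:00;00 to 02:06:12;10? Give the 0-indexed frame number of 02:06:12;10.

Complete 10-minute blocks: 12, each 17982 frames → 215784.
Remaining 6 whole minutes in the current block: 1800 + 5 × 1798 = 10790 frames.
Within the current minute: 12 × 30 + 10 − 2 = 368 (labels ;00/;01 skipped at this minute). Total = 215784 + 10790 + 368 = 226942.

226942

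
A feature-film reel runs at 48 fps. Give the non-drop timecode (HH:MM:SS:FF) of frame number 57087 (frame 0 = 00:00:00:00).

00:19:49:15

57087 ÷ 48 = 1189 full seconds, remainder 15 frames.
1189 s = 0 h 19 min 49 s.
Timecode: 00:19:49:15.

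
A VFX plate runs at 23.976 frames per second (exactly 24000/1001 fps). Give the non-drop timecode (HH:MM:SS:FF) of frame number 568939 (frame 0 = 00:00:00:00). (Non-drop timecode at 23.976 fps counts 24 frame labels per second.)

06:35:05:19

568939 ÷ 24 = 23705 full seconds, remainder 19 frames.
23705 s = 6 h 35 min 5 s.
Timecode: 06:35:05:19.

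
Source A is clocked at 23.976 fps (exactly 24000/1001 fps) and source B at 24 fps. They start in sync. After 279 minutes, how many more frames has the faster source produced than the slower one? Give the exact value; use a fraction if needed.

279 min = 16740 s.
A emits 24000/1001 × 16740 = 401760000/1001 frames; B emits 24 × 16740 = 401760.
Difference = 401760/1001 frames (≈ 401.3586); B is ahead of A.

401760/1001 frames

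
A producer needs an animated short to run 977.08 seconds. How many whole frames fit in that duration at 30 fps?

29312 frames

Frames = 977.08 × 30 = 146562/5 ≈ 29312.4000.
Complete frames: 29312.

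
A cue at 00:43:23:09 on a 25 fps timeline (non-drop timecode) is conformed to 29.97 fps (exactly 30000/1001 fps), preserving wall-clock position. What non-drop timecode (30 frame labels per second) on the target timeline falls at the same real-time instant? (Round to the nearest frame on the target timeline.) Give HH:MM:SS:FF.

00:43:20:23

Source frame index: (0×3600 + 43×60 + 23) × 25 + 9 = 65084.
Real time: 65084 / (25) = 65084/25 s.
Target frame: (65084/25) × (30000/1001) = 78100800/1001 ≈ 78022.777 → 78023.
At 30 labels/s: frame 78023 → 00:43:20:23.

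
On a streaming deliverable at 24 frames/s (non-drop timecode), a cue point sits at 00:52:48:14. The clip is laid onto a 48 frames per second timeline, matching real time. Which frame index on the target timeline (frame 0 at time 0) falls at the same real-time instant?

Source frame index: (0×3600 + 52×60 + 48) × 24 + 14 = 76046.
Real time: 76046 / (24) = 38023/12 s.
Target frame: (38023/12) × (48) = 152092.

frame 152092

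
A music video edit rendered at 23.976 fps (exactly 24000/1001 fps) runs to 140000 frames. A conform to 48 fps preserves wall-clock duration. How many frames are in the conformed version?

280280 frames

Target frames = source frames × (target rate / source rate) = 140000 × (48)/(24000/1001) = 140000 × 1001/500 = 280280.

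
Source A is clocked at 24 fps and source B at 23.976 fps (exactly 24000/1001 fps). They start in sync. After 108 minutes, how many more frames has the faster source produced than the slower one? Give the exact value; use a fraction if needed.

108 min = 6480 s.
A emits 24 × 6480 = 155520 frames; B emits 24000/1001 × 6480 = 155520000/1001.
Difference = 155520/1001 frames (≈ 155.3646); B is behind A.

155520/1001 frames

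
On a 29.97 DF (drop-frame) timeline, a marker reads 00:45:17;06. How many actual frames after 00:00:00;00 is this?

81434

As if non-drop at 30 labels/s: (0 × 3600 + 45 × 60 + 17) × 30 + 6 = 81516.
Minute boundaries passed: 45; those not divisible by 10: 45 − 4 = 41; dropped labels = 2 × 41 = 82.
Actual frame index = 81516 − 82 = 81434.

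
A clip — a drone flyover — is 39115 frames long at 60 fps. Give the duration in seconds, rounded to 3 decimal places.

651.917 seconds

Running time = 39115 × 1/60 = 7823/12 s ≈ 651.917 s.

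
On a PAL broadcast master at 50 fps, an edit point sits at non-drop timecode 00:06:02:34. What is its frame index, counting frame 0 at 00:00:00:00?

Total seconds to the label: (0 × 3600 + 6 × 60 + 2) = 362.
Frame index = 362 × 50 + 34 = 18134.

frame 18134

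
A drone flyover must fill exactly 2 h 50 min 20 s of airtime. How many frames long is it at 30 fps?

306600 frames

2 h 50 min 20 s = 10220 s.
Frames = 10220 × 30 = 306600.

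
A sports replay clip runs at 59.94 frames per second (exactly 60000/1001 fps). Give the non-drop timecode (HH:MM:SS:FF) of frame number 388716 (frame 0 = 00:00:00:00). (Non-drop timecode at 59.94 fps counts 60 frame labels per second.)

01:47:58:36

388716 ÷ 60 = 6478 full seconds, remainder 36 frames.
6478 s = 1 h 47 min 58 s.
Timecode: 01:47:58:36.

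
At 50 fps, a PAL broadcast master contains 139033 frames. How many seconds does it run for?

2780.66 seconds

Running time = 139033 / (50) = 2780.66 s.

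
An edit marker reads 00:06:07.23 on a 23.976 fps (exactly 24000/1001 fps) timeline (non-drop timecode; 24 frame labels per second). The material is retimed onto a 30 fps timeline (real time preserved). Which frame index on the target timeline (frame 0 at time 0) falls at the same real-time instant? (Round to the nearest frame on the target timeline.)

frame 11050

Source frame index: (0×3600 + 6×60 + 7) × 24 + 23 = 8831.
Real time: 8831 / (24000/1001) = 8839831/24000 s.
Target frame: (8839831/24000) × (30) = 8839831/800 ≈ 11049.789 → 11050.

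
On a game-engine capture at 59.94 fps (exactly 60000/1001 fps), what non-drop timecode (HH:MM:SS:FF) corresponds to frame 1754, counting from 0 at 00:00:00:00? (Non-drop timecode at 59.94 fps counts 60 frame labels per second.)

1754 ÷ 60 = 29 full seconds, remainder 14 frames.
29 s = 0 h 0 min 29 s.
Timecode: 00:00:29:14.

00:00:29:14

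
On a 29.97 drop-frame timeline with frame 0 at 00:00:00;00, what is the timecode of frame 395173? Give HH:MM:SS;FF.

03:39:45;19

Each 10-minute DF block holds 10 × 60 × 30 − 9 × 2 = 17982 frames. 395173 ÷ 17982 → 21 full blocks, remainder 17551.
Within the partial block the first minute is 1800 frames and each further minute 1798, so 9 further minute boundaries passed. Total skipped labels = 18 × 21 + 2 × 9 = 396.
Non-drop label index = 395173 + 396 = 395569; at 30 labels/s that is 03:39:45:19, i.e. DF 03:39:45;19.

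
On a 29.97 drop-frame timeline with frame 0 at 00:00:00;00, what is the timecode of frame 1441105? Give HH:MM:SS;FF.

Ten DF minutes hold 17982 frames, so frame 1441105 lies in block 80 (frames 1438560–1456541) with 2545 frames into that block.
The block's first minute is 1800 frames and the rest 1798 each; 2545 frames reaches minute 1, so 80 × 18 + 1 × 2 = 1442 labels have been skipped so far.
Adding those back, label number 1441105 + 1442 = 1442547 at 30 labels/s is 48084 s + 27 f = 13 h 21 min 24 s frame 27, i.e. 13:21:24;27.

13:21:24;27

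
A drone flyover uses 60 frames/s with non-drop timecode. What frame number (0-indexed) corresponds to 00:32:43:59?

frame 117839

Total seconds to the label: (0 × 3600 + 32 × 60 + 43) = 1963.
Frame index = 1963 × 60 + 59 = 117839.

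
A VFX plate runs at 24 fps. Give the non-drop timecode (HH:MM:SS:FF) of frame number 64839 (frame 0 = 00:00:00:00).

64839 ÷ 24 = 2701 full seconds, remainder 15 frames.
2701 s = 0 h 45 min 1 s.
Timecode: 00:45:01:15.

00:45:01:15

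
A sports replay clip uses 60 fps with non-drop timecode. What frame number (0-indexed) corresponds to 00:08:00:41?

Total seconds to the label: (0 × 3600 + 8 × 60 + 0) = 480.
Frame index = 480 × 60 + 41 = 28841.

28841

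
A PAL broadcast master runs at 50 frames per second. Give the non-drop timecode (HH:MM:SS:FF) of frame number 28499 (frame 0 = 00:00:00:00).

28499 ÷ 50 = 569 full seconds, remainder 49 frames.
569 s = 0 h 9 min 29 s.
Timecode: 00:09:29:49.

00:09:29:49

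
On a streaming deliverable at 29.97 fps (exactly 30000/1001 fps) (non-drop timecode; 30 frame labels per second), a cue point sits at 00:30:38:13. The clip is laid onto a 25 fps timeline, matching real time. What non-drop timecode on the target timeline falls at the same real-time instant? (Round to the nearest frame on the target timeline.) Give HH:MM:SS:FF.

00:30:40:07

Source frame index: (0×3600 + 30×60 + 38) × 30 + 13 = 55153.
Real time: 55153 / (30000/1001) = 55208153/30000 s.
Target frame: (55208153/30000) × (25) = 55208153/1200 ≈ 46006.794 → 46007.
At 25 labels/s: frame 46007 → 00:30:40:07.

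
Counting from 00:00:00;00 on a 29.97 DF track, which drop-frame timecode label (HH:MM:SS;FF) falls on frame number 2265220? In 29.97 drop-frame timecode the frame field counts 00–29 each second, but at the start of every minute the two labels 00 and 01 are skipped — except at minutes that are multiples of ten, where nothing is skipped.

Ten DF minutes hold 17982 frames, so frame 2265220 lies in block 125 (frames 2247750–2265731) with 17470 frames into that block.
The block's first minute is 1800 frames and the rest 1798 each; 17470 frames reaches minute 9, so 125 × 18 + 9 × 2 = 2268 labels have been skipped so far.
Adding those back, label number 2265220 + 2268 = 2267488 at 30 labels/s is 75582 s + 28 f = 20 h 59 min 42 s frame 28, i.e. 20:59:42;28.

20:59:42;28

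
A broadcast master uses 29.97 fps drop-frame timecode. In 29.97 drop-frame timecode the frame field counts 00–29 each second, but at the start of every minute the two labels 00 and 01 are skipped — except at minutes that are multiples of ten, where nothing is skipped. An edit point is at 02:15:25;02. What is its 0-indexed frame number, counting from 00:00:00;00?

243508

As if non-drop at 30 labels/s: (2 × 3600 + 15 × 60 + 25) × 30 + 2 = 243752.
Minute boundaries passed: 135; those not divisible by 10: 135 − 13 = 122; dropped labels = 2 × 122 = 244.
Actual frame index = 243752 − 244 = 243508.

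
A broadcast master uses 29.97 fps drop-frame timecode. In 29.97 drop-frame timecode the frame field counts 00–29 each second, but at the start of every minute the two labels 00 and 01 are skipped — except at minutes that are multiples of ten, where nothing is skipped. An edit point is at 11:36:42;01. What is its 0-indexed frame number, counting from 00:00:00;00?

As if non-drop at 30 labels/s: (11 × 3600 + 36 × 60 + 42) × 30 + 1 = 1254061.
Minute boundaries passed: 696; those not divisible by 10: 696 − 69 = 627; dropped labels = 2 × 627 = 1254.
Actual frame index = 1254061 − 1254 = 1252807.

1252807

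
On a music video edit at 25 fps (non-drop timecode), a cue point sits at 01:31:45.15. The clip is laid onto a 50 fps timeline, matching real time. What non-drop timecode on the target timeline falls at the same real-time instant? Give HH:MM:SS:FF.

01:31:45:30

Source frame index: (1×3600 + 31×60 + 45) × 25 + 15 = 137640.
Real time: 137640 / (25) = 27528/5 s.
Target frame: (27528/5) × (50) = 275280.
At 50 labels/s: frame 275280 → 01:31:45:30.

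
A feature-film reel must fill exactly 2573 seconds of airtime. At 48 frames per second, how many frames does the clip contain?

Frames = 2573 × 48 = 123504.

123504 frames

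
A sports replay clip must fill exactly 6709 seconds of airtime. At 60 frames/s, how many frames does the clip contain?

402540 frames

Frames = 6709 × 60 = 402540.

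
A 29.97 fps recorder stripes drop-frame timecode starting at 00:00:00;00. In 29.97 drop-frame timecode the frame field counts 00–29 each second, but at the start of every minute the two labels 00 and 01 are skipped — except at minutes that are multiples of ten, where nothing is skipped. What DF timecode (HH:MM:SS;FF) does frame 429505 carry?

03:58:51;05

Each 10-minute DF block holds 10 × 60 × 30 − 9 × 2 = 17982 frames. 429505 ÷ 17982 → 23 full blocks, remainder 15919.
Within the partial block the first minute is 1800 frames and each further minute 1798, so 8 further minute boundaries passed. Total skipped labels = 18 × 23 + 2 × 8 = 430.
Non-drop label index = 429505 + 430 = 429935; at 30 labels/s that is 03:58:51:05, i.e. DF 03:58:51;05.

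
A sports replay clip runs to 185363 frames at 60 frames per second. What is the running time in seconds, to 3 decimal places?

3089.383 seconds

Running time = 185363 × 1/60 = 185363/60 s ≈ 3089.383 s.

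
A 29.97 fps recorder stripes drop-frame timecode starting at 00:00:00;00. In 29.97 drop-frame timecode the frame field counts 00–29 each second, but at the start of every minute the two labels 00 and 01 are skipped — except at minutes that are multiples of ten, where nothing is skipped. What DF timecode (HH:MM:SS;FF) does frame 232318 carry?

02:09:11;22

Each 10-minute DF block holds 10 × 60 × 30 − 9 × 2 = 17982 frames. 232318 ÷ 17982 → 12 full blocks, remainder 16534.
Within the partial block the first minute is 1800 frames and each further minute 1798, so 9 further minute boundaries passed. Total skipped labels = 18 × 12 + 2 × 9 = 234.
Non-drop label index = 232318 + 234 = 232552; at 30 labels/s that is 02:09:11:22, i.e. DF 02:09:11;22.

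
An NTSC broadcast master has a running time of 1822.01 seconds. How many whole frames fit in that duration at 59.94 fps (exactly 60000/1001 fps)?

109211 frames

Frames = 1822.01 × 60000/1001 = 109320600/1001 ≈ 109211.3886.
Complete frames: 109211.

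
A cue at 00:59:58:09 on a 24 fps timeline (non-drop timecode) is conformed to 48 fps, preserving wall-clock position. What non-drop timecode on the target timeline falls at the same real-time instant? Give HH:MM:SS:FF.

00:59:58:18

Source frame index: (0×3600 + 59×60 + 58) × 24 + 9 = 86361.
Real time: 86361 / (24) = 28787/8 s.
Target frame: (28787/8) × (48) = 172722.
At 48 labels/s: frame 172722 → 00:59:58:18.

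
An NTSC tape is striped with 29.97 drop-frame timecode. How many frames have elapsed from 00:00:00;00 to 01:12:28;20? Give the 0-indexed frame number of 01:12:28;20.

Complete 10-minute blocks: 7, each 17982 frames → 125874.
Remaining 2 whole minutes in the current block: 1800 + 1 × 1798 = 3598 frames.
Within the current minute: 28 × 30 + 20 − 2 = 858 (labels ;00/;01 skipped at this minute). Total = 125874 + 3598 + 858 = 130330.

130330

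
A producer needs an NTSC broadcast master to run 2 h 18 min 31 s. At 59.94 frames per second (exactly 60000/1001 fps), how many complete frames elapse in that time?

498161 frames

2 h 18 min 31 s = 8311 s.
Frames = 8311 × 60000/1001 = 498660000/1001 ≈ 498161.8382.
Complete frames: 498161.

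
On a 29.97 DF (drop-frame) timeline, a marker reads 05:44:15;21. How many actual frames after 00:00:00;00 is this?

As if non-drop at 30 labels/s: (5 × 3600 + 44 × 60 + 15) × 30 + 21 = 619671.
Minute boundaries passed: 344; those not divisible by 10: 344 − 34 = 310; dropped labels = 2 × 310 = 620.
Actual frame index = 619671 − 620 = 619051.

619051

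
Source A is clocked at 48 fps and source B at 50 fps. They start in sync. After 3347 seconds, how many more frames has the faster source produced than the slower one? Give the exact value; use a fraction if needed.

A emits 48 × 3347 = 160656 frames; B emits 50 × 3347 = 167350.
Difference = 6694 frames; B is ahead of A.

6694 frames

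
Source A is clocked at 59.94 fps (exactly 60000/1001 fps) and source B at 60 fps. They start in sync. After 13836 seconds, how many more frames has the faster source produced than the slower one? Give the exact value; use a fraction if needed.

A emits 60000/1001 × 13836 = 830160000/1001 frames; B emits 60 × 13836 = 830160.
Difference = 830160/1001 frames (≈ 829.3307); B is ahead of A.

830160/1001 frames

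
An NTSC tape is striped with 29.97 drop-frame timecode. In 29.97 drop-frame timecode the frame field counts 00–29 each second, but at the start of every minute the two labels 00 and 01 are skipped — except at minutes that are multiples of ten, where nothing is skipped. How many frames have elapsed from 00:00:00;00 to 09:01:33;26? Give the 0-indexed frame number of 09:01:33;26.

973842

As if non-drop at 30 labels/s: (9 × 3600 + 1 × 60 + 33) × 30 + 26 = 974816.
Minute boundaries passed: 541; those not divisible by 10: 541 − 54 = 487; dropped labels = 2 × 487 = 974.
Actual frame index = 974816 − 974 = 973842.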